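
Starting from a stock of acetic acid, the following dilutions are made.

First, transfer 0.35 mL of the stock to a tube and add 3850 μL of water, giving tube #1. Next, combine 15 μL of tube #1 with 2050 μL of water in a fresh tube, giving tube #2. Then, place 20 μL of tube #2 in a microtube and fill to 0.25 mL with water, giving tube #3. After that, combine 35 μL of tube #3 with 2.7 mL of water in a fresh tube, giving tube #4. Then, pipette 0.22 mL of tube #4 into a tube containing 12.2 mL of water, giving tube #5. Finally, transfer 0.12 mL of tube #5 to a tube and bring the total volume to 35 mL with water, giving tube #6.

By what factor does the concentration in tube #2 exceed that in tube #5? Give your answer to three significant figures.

Step 1: 0.35 mL + 3850 μL = 4.2 mL total → factor 4.2/0.35 = 12
Step 2: 15 μL + 2050 μL = 2065 μL total → factor 2065/15 = 137.67
Step 3: 20 μL brought to 0.25 mL → factor 250/20 = 12.5
Step 4: 35 μL + 2.7 mL = 2735 μL total → factor 2735/35 = 78.143
Step 5: 0.22 mL + 12.2 mL = 12.42 mL total → factor 12.42/0.22 = 56.455
Dilution factor to tube #2 = 1652; to tube #5 = 9.1098 × 10^7
[tube #2]/[tube #5] = (factor to tube #5)/(factor to tube #2) = 9.1098 × 10^7/1652 = 5.51 × 10^4

5.51 × 10^4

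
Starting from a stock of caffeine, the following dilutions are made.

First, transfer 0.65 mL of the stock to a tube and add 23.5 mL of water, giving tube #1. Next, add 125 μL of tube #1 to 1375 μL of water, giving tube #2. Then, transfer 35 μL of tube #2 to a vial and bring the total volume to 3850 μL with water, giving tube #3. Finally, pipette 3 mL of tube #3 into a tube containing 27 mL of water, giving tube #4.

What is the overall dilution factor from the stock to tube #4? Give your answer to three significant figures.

4.90 × 10^5

Step 1: 0.65 mL + 23.5 mL = 24.15 mL total → factor 24.15/0.65 = 37.154
Step 2: 125 μL + 1375 μL = 1500 μL total → factor 1500/125 = 12
Step 3: 35 μL brought to 3850 μL → factor 3850/35 = 110
Step 4: 3 mL + 27 mL = 30 mL total → factor 30/3 = 10
Overall dilution factor = 37.154 × 12 × 110 × 10 = 4.9043 × 10^5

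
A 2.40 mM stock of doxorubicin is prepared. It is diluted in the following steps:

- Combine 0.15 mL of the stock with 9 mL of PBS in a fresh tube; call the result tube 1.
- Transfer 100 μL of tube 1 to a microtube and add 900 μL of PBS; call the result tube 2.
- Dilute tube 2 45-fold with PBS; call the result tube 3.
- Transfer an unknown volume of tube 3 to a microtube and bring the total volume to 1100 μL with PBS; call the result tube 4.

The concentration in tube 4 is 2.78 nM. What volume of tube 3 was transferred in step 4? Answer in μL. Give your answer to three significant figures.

Step 1: 0.15 mL + 9 mL = 9.15 mL total → factor 9.15/0.15 = 61
Step 2: 100 μL + 900 μL = 1000 μL total → factor 1000/100 = 10
Step 3: 45-fold → factor 45
Step 4: v brought to 1100 μL → factor = 1100 μL/v
Product of known-step factors = 27450
Overall factor = 2.40 mM / (2.78 nM) = 8.6331 × 10^5
Step-4 factor = 8.6331 × 10^5 / 27450 = 31.45
v = 1100 μL / 31.45 = 35.0 μL

35.0 μL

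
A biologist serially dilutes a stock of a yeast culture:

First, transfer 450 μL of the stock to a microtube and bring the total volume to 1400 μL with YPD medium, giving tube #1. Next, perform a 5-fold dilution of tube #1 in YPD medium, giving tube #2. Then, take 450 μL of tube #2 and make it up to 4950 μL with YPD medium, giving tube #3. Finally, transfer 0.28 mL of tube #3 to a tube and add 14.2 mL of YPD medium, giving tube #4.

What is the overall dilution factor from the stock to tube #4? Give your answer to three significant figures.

Step 1: 450 μL brought to 1400 μL → factor 1400/450 = 3.1111
Step 2: 5-fold → factor 5
Step 3: 450 μL brought to 4950 μL → factor 4950/450 = 11
Step 4: 0.28 mL + 14.2 mL = 14.48 mL total → factor 14.48/0.28 = 51.714
Overall dilution factor = 3.1111 × 5 × 11 × 51.714 = 8848.9

8.85 × 10^3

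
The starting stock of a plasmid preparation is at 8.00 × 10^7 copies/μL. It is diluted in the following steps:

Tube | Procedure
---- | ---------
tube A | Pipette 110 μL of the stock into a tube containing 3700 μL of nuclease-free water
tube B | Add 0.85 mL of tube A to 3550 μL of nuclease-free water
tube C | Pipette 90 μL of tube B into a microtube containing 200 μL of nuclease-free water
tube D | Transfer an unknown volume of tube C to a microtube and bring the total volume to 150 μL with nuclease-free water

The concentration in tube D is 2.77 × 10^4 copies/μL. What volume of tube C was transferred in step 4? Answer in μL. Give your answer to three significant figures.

Step 1: 110 μL + 3700 μL = 3810 μL total → factor 3810/110 = 34.636
Step 2: 0.85 mL + 3550 μL = 4.4 mL total → factor 4.4/0.85 = 5.1765
Step 3: 90 μL + 200 μL = 290 μL total → factor 290/90 = 3.2222
Step 4: v brought to 150 μL → factor = 150 μL/v
Product of known-step factors = 577.73
Overall factor = 8.00 × 10^7 copies/μL / (2.77 × 10^4 copies/μL) = 2888.1
Step-4 factor = 2888.1 / 577.73 = 4.9991
v = 150 μL / 4.9991 = 30.0 μL

30.0 μL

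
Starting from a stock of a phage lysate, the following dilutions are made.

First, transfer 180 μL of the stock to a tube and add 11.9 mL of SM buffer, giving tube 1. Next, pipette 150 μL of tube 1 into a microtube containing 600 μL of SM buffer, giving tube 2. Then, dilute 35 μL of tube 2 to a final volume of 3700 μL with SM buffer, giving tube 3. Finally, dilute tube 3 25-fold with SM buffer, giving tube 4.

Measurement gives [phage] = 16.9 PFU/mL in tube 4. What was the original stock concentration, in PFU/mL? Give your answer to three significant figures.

1.50 × 10^7 PFU/mL

Step 1: 180 μL + 11.9 mL = 12080 μL total → factor 12080/180 = 67.111
Step 2: 150 μL + 600 μL = 750 μL total → factor 750/150 = 5
Step 3: 35 μL brought to 3700 μL → factor 3700/35 = 105.71
Step 4: 25-fold → factor 25
Overall dilution factor = 67.111 × 5 × 105.71 × 25 = 8.8683 × 10^5
Stock = 16.9 PFU/mL × 8.8683 × 10^5 = 1.50 × 10^7 PFU/mL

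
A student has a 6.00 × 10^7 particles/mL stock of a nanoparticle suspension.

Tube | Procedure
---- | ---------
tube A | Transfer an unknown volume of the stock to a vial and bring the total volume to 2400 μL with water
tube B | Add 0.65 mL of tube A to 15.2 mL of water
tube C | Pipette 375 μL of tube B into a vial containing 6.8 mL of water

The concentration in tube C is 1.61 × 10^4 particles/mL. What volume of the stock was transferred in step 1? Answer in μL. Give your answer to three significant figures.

300 μL

Step 1: v brought to 2400 μL → factor = 2400 μL/v
Step 2: 0.65 mL + 15.2 mL = 15.85 mL total → factor 15.85/0.65 = 24.385
Step 3: 375 μL + 6.8 mL = 7175 μL total → factor 7175/375 = 19.133
Product of known-step factors = 466.56
Overall factor = 6.00 × 10^7 particles/mL / (1.61 × 10^4 particles/mL) = 3726.7
Step-1 factor = 3726.7 / 466.56 = 7.9876
v = 2400 μL / 7.9876 = 300 μL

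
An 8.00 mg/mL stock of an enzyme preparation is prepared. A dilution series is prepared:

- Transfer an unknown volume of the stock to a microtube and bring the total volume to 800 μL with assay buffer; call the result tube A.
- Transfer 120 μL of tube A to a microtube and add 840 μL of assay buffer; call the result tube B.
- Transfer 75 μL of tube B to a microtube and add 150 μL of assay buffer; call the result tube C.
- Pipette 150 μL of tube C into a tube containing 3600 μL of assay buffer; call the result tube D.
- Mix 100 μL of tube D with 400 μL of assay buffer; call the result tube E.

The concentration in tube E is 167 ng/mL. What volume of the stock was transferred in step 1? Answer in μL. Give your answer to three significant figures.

Step 1: v brought to 800 μL → factor = 800 μL/v
Step 2: 120 μL + 840 μL = 960 μL total → factor 960/120 = 8
Step 3: 75 μL + 150 μL = 225 μL total → factor 225/75 = 3
Step 4: 150 μL + 3600 μL = 3750 μL total → factor 3750/150 = 25
Step 5: 100 μL + 400 μL = 500 μL total → factor 500/100 = 5
Product of known-step factors = 3000
Overall factor = 8.00 mg/mL / (167 ng/mL) = 47904
Step-1 factor = 47904 / 3000 = 15.968
v = 800 μL / 15.968 = 50.1 μL

50.1 μL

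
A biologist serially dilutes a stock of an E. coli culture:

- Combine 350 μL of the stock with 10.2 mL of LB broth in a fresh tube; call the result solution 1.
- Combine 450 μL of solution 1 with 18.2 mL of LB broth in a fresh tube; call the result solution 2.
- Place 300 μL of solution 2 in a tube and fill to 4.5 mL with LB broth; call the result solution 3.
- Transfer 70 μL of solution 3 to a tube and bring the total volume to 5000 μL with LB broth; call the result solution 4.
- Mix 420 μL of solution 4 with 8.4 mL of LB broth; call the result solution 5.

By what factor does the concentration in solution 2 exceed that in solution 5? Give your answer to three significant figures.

Step 1: 350 μL + 10.2 mL = 10550 μL total → factor 10550/350 = 30.143
Step 2: 450 μL + 18.2 mL = 18650 μL total → factor 18650/450 = 41.444
Step 3: 300 μL brought to 4.5 mL → factor 4500/300 = 15
Step 4: 70 μL brought to 5000 μL → factor 5000/70 = 71.429
Step 5: 420 μL + 8.4 mL = 8820 μL total → factor 8820/420 = 21
Dilution factor to solution 2 = 1249.3; to solution 5 = 2.8108 × 10^7
[solution 2]/[solution 5] = (factor to solution 5)/(factor to solution 2) = 2.8108 × 10^7/1249.3 = 2.25 × 10^4

2.25 × 10^4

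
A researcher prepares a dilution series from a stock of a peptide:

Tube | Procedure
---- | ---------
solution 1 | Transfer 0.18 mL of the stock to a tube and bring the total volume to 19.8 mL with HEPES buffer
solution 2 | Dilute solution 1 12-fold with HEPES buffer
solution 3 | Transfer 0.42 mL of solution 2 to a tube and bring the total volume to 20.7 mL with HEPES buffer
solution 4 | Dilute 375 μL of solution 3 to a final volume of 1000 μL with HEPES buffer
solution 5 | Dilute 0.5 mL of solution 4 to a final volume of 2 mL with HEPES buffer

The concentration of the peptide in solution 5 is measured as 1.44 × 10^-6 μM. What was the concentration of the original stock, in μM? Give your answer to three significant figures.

Step 1: 0.18 mL brought to 19.8 mL → factor 19.8/0.18 = 110
Step 2: 12-fold → factor 12
Step 3: 0.42 mL brought to 20.7 mL → factor 20.7/0.42 = 49.286
Step 4: 375 μL brought to 1000 μL → factor 1000/375 = 2.6667
Step 5: 0.5 mL brought to 2 mL → factor 2/0.5 = 4
Overall dilution factor = 110 × 12 × 49.286 × 2.6667 × 4 = 6.9394 × 10^5
Stock = 1.44 × 10^-6 μM × 6.9394 × 10^5 = 0.999 μM

0.999 μM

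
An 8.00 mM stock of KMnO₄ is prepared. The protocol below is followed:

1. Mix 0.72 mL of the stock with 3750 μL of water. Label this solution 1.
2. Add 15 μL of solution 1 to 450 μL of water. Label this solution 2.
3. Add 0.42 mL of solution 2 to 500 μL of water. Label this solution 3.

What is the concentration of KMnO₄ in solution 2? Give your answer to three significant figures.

0.0416 mM

Step 1: 0.72 mL + 3750 μL = 4.47 mL total → factor 4.47/0.72 = 6.2083
Step 2: 15 μL + 450 μL = 465 μL total → factor 465/15 = 31
Dilution factor through solution 2 = 6.2083 × 31 = 192.46
[solution 2] = 8.00 mM / 192.46 = 0.0416 mM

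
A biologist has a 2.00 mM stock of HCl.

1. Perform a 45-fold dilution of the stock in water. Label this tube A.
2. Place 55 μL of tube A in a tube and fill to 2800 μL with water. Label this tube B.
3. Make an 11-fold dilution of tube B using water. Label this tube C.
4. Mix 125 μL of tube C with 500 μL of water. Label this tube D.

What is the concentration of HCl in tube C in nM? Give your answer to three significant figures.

79.4 nM

Step 1: 45-fold → factor 45
Step 2: 55 μL brought to 2800 μL → factor 2800/55 = 50.909
Step 3: 11-fold → factor 11
Dilution factor through tube C = 45 × 50.909 × 11 = 25200
[tube C] = 2.00 mM / 25200 = 7.937 × 10^-5 mM = 79.4 nM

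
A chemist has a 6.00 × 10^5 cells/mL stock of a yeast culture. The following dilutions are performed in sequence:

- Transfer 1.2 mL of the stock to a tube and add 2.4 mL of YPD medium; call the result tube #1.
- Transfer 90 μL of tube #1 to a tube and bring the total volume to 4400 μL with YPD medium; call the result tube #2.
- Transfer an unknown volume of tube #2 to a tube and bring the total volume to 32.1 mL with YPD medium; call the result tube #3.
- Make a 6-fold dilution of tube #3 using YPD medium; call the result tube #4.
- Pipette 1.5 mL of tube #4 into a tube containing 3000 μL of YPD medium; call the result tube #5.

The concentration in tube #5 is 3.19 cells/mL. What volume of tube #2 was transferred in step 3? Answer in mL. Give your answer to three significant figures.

0.451 mL

Step 1: 1.2 mL + 2.4 mL = 3.6 mL total → factor 3.6/1.2 = 3
Step 2: 90 μL brought to 4400 μL → factor 4400/90 = 48.889
Step 3: v brought to 32.1 mL → factor = 32.1 mL/v
Step 4: 6-fold → factor 6
Step 5: 1.5 mL + 3000 μL = 4.5 mL total → factor 4.5/1.5 = 3
Product of known-step factors = 2640
Overall factor = 6.00 × 10^5 cells/mL / (3.19 cells/mL) = 1.8809 × 10^5
Step-3 factor = 1.8809 × 10^5 / 2640 = 71.245
v = 32.1 mL / 71.245 = 0.451 mL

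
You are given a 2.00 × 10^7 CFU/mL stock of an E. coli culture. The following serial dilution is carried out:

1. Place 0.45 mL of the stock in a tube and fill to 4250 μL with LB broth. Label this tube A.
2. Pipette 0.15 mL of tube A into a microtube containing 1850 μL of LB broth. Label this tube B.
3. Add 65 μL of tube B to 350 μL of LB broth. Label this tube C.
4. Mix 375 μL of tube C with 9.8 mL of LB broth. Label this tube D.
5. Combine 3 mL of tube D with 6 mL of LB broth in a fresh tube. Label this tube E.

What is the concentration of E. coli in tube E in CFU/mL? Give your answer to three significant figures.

Step 1: 0.45 mL brought to 4250 μL → factor 4.25/0.45 = 9.4444
Step 2: 0.15 mL + 1850 μL = 2 mL total → factor 2/0.15 = 13.333
Step 3: 65 μL + 350 μL = 415 μL total → factor 415/65 = 6.3846
Step 4: 375 μL + 9.8 mL = 10175 μL total → factor 10175/375 = 27.133
Step 5: 3 mL + 6 mL = 9 mL total → factor 9/3 = 3
Overall dilution factor = 9.4444 × 13.333 × 6.3846 × 27.133 × 3 = 65445
Final = 2.00 × 10^7 CFU/mL / 65445 = 306 CFU/mL

306 CFU/mL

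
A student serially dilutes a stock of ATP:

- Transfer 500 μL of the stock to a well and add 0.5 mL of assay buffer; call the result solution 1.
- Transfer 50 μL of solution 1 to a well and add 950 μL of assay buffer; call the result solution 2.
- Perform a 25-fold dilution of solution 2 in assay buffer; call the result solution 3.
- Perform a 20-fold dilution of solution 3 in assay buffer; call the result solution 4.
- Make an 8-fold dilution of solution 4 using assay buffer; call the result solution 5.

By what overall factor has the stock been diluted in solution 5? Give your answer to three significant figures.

1.60 × 10^5

Step 1: 500 μL + 0.5 mL = 1000 μL total → factor 1000/500 = 2
Step 2: 50 μL + 950 μL = 1000 μL total → factor 1000/50 = 20
Step 3: 25-fold → factor 25
Step 4: 20-fold → factor 20
Step 5: 8-fold → factor 8
Overall dilution factor = 2 × 20 × 25 × 20 × 8 = 1.6 × 10^5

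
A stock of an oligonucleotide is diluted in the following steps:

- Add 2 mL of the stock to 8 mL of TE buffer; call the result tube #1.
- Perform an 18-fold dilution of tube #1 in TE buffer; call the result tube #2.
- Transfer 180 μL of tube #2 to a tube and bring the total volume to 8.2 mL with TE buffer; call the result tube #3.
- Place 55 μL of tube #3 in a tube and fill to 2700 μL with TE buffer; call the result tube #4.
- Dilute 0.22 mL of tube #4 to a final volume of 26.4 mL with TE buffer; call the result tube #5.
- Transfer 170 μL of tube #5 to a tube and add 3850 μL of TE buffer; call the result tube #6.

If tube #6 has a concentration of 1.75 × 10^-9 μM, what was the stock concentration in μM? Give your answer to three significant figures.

Step 1: 2 mL + 8 mL = 10 mL total → factor 10/2 = 5
Step 2: 18-fold → factor 18
Step 3: 180 μL brought to 8.2 mL → factor 8200/180 = 45.556
Step 4: 55 μL brought to 2700 μL → factor 2700/55 = 49.091
Step 5: 0.22 mL brought to 26.4 mL → factor 26.4/0.22 = 120
Step 6: 170 μL + 3850 μL = 4020 μL total → factor 4020/170 = 23.647
Overall dilution factor = 5 × 18 × 45.556 × 49.091 × 120 × 23.647 = 5.7114 × 10^8
Stock = 1.75 × 10^-9 μM × 5.7114 × 10^8 = 0.999 μM

0.999 μM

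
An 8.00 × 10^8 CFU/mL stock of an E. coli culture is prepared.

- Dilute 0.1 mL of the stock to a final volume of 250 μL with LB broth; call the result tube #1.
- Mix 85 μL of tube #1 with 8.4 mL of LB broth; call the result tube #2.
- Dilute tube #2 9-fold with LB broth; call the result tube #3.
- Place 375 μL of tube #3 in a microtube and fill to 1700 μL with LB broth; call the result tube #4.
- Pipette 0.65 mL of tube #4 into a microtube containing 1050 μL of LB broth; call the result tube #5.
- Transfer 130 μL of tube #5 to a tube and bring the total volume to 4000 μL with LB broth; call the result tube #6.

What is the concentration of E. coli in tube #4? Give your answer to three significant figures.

Step 1: 0.1 mL brought to 250 μL → factor 0.25/0.1 = 2.5
Step 2: 85 μL + 8.4 mL = 8485 μL total → factor 8485/85 = 99.824
Step 3: 9-fold → factor 9
Step 4: 375 μL brought to 1700 μL → factor 1700/375 = 4.5333
Dilution factor through tube #4 = 2.5 × 99.824 × 9 × 4.5333 = 10182
[tube #4] = 8.00 × 10^8 CFU/mL / 10182 = 7.86 × 10^4 CFU/mL

7.86 × 10^4 CFU/mL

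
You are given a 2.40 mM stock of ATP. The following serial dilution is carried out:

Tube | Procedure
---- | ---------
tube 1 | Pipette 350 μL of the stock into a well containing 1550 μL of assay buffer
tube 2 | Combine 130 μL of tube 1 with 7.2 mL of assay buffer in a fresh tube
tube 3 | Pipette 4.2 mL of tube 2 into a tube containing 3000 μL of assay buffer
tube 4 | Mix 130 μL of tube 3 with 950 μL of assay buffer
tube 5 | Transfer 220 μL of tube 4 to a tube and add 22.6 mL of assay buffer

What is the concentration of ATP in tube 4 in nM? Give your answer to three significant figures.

551 nM

Step 1: 350 μL + 1550 μL = 1900 μL total → factor 1900/350 = 5.4286
Step 2: 130 μL + 7.2 mL = 7330 μL total → factor 7330/130 = 56.385
Step 3: 4.2 mL + 3000 μL = 7.2 mL total → factor 7.2/4.2 = 1.7143
Step 4: 130 μL + 950 μL = 1080 μL total → factor 1080/130 = 8.3077
Dilution factor through tube 4 = 5.4286 × 56.385 × 1.7143 × 8.3077 = 4359.2
[tube 4] = 2.40 mM / 4359.2 = 0.0005506 mM = 551 nM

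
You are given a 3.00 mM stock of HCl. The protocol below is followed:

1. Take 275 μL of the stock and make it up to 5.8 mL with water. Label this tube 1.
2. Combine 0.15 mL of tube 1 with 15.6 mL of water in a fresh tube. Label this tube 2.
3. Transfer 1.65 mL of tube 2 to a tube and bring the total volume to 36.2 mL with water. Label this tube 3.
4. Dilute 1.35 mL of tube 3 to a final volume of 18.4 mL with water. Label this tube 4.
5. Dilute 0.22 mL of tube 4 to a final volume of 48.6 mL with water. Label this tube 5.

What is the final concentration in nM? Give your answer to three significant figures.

Step 1: 275 μL brought to 5.8 mL → factor 5800/275 = 21.091
Step 2: 0.15 mL + 15.6 mL = 15.75 mL total → factor 15.75/0.15 = 105
Step 3: 1.65 mL brought to 36.2 mL → factor 36.2/1.65 = 21.939
Step 4: 1.35 mL brought to 18.4 mL → factor 18.4/1.35 = 13.63
Step 5: 0.22 mL brought to 48.6 mL → factor 48.6/0.22 = 220.91
Overall dilution factor = 21.091 × 105 × 21.939 × 13.63 × 220.91 = 1.4629 × 10^8
Final = 3.00 mM / 1.4629 × 10^8 = 2.051 × 10^-8 mM = 0.0205 nM

0.0205 nM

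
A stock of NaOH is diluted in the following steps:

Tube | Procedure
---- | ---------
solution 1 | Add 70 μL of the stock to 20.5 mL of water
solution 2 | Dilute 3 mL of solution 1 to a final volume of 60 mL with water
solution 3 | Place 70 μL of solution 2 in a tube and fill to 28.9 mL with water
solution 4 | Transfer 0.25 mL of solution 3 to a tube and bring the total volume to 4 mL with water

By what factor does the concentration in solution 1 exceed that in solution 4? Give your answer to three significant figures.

1.32 × 10^5

Step 1: 70 μL + 20.5 mL = 20570 μL total → factor 20570/70 = 293.86
Step 2: 3 mL brought to 60 mL → factor 60/3 = 20
Step 3: 70 μL brought to 28.9 mL → factor 28900/70 = 412.86
Step 4: 0.25 mL brought to 4 mL → factor 4/0.25 = 16
Dilution factor to solution 1 = 293.86; to solution 4 = 3.8823 × 10^7
[solution 1]/[solution 4] = (factor to solution 4)/(factor to solution 1) = 3.8823 × 10^7/293.86 = 1.32 × 10^5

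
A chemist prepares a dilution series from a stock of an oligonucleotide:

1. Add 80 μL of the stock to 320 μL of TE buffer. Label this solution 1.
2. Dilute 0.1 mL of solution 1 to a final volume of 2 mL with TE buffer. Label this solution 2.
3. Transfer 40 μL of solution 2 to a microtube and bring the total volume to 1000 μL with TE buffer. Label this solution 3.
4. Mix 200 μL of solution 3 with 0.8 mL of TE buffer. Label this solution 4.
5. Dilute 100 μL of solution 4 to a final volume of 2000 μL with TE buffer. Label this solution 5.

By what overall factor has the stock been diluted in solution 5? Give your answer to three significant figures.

2.50 × 10^5

Step 1: 80 μL + 320 μL = 400 μL total → factor 400/80 = 5
Step 2: 0.1 mL brought to 2 mL → factor 2/0.1 = 20
Step 3: 40 μL brought to 1000 μL → factor 1000/40 = 25
Step 4: 200 μL + 0.8 mL = 1000 μL total → factor 1000/200 = 5
Step 5: 100 μL brought to 2000 μL → factor 2000/100 = 20
Overall dilution factor = 5 × 20 × 25 × 5 × 20 = 2.5 × 10^5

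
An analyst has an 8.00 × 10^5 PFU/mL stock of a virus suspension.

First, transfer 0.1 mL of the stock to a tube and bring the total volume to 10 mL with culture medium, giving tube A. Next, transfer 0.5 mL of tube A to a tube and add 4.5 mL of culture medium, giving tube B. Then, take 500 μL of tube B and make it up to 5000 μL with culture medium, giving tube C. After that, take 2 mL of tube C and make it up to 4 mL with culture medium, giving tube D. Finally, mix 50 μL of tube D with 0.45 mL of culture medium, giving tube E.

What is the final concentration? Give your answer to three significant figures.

Step 1: 0.1 mL brought to 10 mL → factor 10/0.1 = 100
Step 2: 0.5 mL + 4.5 mL = 5 mL total → factor 5/0.5 = 10
Step 3: 500 μL brought to 5000 μL → factor 5000/500 = 10
Step 4: 2 mL brought to 4 mL → factor 4/2 = 2
Step 5: 50 μL + 0.45 mL = 500 μL total → factor 500/50 = 10
Overall dilution factor = 100 × 10 × 10 × 2 × 10 = 2 × 10^5
Final = 8.00 × 10^5 PFU/mL / 2 × 10^5 = 4.00 PFU/mL

4.00 PFU/mL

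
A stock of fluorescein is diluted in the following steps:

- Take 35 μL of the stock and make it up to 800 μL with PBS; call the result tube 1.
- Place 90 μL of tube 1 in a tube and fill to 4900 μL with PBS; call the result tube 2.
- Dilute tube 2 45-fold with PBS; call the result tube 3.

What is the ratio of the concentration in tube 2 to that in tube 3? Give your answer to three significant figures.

45.0

Step 1: 35 μL brought to 800 μL → factor 800/35 = 22.857
Step 2: 90 μL brought to 4900 μL → factor 4900/90 = 54.444
Step 3: 45-fold → factor 45
Dilution factor to tube 2 = 1244.4; to tube 3 = 56000
[tube 2]/[tube 3] = (factor to tube 3)/(factor to tube 2) = 56000/1244.4 = 45.0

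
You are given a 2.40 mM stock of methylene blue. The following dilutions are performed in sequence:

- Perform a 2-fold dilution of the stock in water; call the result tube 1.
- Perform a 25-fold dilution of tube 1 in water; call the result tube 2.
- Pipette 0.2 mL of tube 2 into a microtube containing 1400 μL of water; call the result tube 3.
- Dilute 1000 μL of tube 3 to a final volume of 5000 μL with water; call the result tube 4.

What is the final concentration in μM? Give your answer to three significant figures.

1.20 μM

Step 1: 2-fold → factor 2
Step 2: 25-fold → factor 25
Step 3: 0.2 mL + 1400 μL = 1.6 mL total → factor 1.6/0.2 = 8
Step 4: 1000 μL brought to 5000 μL → factor 5000/1000 = 5
Overall dilution factor = 2 × 25 × 8 × 5 = 2000
Final = 2.40 mM / 2000 = 0.001200 mM = 1.20 μM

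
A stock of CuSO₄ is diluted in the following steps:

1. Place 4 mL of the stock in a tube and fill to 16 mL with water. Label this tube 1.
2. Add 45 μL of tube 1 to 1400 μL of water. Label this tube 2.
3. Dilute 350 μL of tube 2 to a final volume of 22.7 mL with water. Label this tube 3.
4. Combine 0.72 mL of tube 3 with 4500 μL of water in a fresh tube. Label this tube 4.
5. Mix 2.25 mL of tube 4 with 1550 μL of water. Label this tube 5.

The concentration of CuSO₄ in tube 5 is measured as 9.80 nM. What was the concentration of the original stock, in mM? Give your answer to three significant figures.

Step 1: 4 mL brought to 16 mL → factor 16/4 = 4
Step 2: 45 μL + 1400 μL = 1445 μL total → factor 1445/45 = 32.111
Step 3: 350 μL brought to 22.7 mL → factor 22700/350 = 64.857
Step 4: 0.72 mL + 4500 μL = 5.22 mL total → factor 5.22/0.72 = 7.25
Step 5: 2.25 mL + 1550 μL = 3.8 mL total → factor 3.8/2.25 = 1.6889
Overall dilution factor = 4 × 32.111 × 64.857 × 7.25 × 1.6889 = 1.02 × 10^5
Stock = 9.80 nM × 1.02 × 10^5 = 9.996 × 10^5 nM = 1.00 mM

1.00 mM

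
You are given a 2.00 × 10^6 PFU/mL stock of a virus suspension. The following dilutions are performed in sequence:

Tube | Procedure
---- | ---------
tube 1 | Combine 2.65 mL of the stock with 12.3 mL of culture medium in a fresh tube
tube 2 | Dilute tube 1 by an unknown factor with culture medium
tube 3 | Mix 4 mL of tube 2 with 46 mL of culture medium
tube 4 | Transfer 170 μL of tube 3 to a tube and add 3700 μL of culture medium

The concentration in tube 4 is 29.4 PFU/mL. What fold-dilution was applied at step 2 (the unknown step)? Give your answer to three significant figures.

Step 1: 2.65 mL + 12.3 mL = 14.95 mL total → factor 14.95/2.65 = 5.6415
Step 2: unknown factor x
Step 3: 4 mL + 46 mL = 50 mL total → factor 50/4 = 12.5
Step 4: 170 μL + 3700 μL = 3870 μL total → factor 3870/170 = 22.765
Product of known-step factors = 1605.3
Overall factor = 2.00 × 10^6 PFU/mL / (29.4 PFU/mL) = 68027
x = 68027 / 1605.3 = 42.4

42.4-fold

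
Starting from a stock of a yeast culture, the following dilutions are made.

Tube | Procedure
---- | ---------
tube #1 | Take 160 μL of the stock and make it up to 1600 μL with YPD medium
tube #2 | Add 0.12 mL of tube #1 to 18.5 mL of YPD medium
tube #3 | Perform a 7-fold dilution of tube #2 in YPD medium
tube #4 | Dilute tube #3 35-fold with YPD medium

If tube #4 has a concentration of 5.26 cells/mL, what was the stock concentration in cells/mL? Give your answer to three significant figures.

2.00 × 10^6 cells/mL

Step 1: 160 μL brought to 1600 μL → factor 1600/160 = 10
Step 2: 0.12 mL + 18.5 mL = 18.62 mL total → factor 18.62/0.12 = 155.17
Step 3: 7-fold → factor 7
Step 4: 35-fold → factor 35
Overall dilution factor = 10 × 155.17 × 7 × 35 = 3.8016 × 10^5
Stock = 5.26 cells/mL × 3.8016 × 10^5 = 2.00 × 10^6 cells/mL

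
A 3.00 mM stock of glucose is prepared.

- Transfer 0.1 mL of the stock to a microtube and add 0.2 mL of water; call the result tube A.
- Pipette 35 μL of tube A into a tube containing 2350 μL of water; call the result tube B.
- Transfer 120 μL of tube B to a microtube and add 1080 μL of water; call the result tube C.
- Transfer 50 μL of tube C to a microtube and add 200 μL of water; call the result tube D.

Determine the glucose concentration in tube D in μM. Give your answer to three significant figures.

Step 1: 0.1 mL + 0.2 mL = 0.3 mL total → factor 0.3/0.1 = 3
Step 2: 35 μL + 2350 μL = 2385 μL total → factor 2385/35 = 68.143
Step 3: 120 μL + 1080 μL = 1200 μL total → factor 1200/120 = 10
Step 4: 50 μL + 200 μL = 250 μL total → factor 250/50 = 5
Overall dilution factor = 3 × 68.143 × 10 × 5 = 10221
Final = 3.00 mM / 10221 = 0.0002935 mM = 0.294 μM

0.294 μM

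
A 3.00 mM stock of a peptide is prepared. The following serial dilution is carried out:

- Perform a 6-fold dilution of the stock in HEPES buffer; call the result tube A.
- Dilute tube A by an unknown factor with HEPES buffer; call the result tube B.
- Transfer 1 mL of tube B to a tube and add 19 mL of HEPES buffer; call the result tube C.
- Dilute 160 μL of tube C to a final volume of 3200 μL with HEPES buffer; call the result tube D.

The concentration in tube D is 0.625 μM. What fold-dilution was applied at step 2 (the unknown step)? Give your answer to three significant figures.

2.00-fold

Step 1: 6-fold → factor 6
Step 2: unknown factor x
Step 3: 1 mL + 19 mL = 20 mL total → factor 20/1 = 20
Step 4: 160 μL brought to 3200 μL → factor 3200/160 = 20
Product of known-step factors = 2400
Overall factor = 3.00 mM / (0.625 μM) = 4800
x = 4800 / 2400 = 2.00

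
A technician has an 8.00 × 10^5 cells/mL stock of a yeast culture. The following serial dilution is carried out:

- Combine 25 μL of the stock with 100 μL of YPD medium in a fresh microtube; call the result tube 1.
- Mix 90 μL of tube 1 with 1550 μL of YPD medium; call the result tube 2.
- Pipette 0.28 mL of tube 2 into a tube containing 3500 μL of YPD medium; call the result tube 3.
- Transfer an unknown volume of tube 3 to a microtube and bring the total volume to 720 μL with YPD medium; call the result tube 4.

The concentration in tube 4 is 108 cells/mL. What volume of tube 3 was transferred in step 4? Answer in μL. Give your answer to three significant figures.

120 μL

Step 1: 25 μL + 100 μL = 125 μL total → factor 125/25 = 5
Step 2: 90 μL + 1550 μL = 1640 μL total → factor 1640/90 = 18.222
Step 3: 0.28 mL + 3500 μL = 3.78 mL total → factor 3.78/0.28 = 13.5
Step 4: v brought to 720 μL → factor = 720 μL/v
Product of known-step factors = 1230
Overall factor = 8.00 × 10^5 cells/mL / (108 cells/mL) = 7407.4
Step-4 factor = 7407.4 / 1230 = 6.0223
v = 720 μL / 6.0223 = 120 μL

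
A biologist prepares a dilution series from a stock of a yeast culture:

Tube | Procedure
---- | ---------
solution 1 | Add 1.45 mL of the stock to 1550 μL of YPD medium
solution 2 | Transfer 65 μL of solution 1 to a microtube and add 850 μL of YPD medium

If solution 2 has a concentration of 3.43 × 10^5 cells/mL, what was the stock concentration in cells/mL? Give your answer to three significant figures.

Step 1: 1.45 mL + 1550 μL = 3 mL total → factor 3/1.45 = 2.069
Step 2: 65 μL + 850 μL = 915 μL total → factor 915/65 = 14.077
Overall dilution factor = 2.069 × 14.077 = 29.125
Stock = 3.43 × 10^5 cells/mL × 29.125 = 9.99 × 10^6 cells/mL

9.99 × 10^6 cells/mL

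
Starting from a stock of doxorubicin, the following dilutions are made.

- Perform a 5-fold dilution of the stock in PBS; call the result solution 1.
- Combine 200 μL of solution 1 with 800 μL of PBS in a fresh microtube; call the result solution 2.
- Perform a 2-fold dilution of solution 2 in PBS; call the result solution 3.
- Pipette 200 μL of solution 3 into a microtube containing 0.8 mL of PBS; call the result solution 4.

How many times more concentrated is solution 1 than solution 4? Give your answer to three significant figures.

50.0

Step 1: 5-fold → factor 5
Step 2: 200 μL + 800 μL = 1000 μL total → factor 1000/200 = 5
Step 3: 2-fold → factor 2
Step 4: 200 μL + 0.8 mL = 1000 μL total → factor 1000/200 = 5
Dilution factor to solution 1 = 5; to solution 4 = 250
[solution 1]/[solution 4] = (factor to solution 4)/(factor to solution 1) = 250/5 = 50.0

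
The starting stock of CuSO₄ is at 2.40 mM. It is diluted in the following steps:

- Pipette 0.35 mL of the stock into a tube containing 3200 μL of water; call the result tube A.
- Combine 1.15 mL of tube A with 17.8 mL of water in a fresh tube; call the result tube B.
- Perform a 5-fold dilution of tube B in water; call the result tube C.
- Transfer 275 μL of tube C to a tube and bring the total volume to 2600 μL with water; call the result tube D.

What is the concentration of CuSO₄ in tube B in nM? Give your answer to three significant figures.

1.44 × 10^4 nM

Step 1: 0.35 mL + 3200 μL = 3.55 mL total → factor 3.55/0.35 = 10.143
Step 2: 1.15 mL + 17.8 mL = 18.95 mL total → factor 18.95/1.15 = 16.478
Dilution factor through tube B = 10.143 × 16.478 = 167.14
[tube B] = 2.40 mM / 167.14 = 0.01436 mM = 1.44 × 10^4 nM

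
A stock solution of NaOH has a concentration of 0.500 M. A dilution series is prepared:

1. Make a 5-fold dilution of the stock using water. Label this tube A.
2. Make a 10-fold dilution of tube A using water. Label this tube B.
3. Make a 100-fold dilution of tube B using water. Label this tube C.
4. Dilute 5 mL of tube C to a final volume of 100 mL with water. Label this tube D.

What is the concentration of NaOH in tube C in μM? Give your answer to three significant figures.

Step 1: 5-fold → factor 5
Step 2: 10-fold → factor 10
Step 3: 100-fold → factor 100
Dilution factor through tube C = 5 × 10 × 100 = 5000
[tube C] = 0.500 M / 5000 = 0.0001000 M = 100 μM

100 μM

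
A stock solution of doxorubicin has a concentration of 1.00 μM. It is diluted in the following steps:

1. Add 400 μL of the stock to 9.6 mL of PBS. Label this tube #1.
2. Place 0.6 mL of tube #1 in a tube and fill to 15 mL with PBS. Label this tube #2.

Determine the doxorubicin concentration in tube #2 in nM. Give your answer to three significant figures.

Step 1: 400 μL + 9.6 mL = 10000 μL total → factor 10000/400 = 25
Step 2: 0.6 mL brought to 15 mL → factor 15/0.6 = 25
Overall dilution factor = 25 × 25 = 625
Final = 1.00 μM / 625 = 0.001600 μM = 1.60 nM

1.60 nM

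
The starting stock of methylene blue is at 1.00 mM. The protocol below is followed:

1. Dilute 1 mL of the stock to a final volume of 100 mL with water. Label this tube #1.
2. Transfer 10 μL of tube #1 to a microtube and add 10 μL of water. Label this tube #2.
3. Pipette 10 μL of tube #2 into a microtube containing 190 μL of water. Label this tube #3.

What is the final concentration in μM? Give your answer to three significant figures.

Step 1: 1 mL brought to 100 mL → factor 100/1 = 100
Step 2: 10 μL + 10 μL = 20 μL total → factor 20/10 = 2
Step 3: 10 μL + 190 μL = 200 μL total → factor 200/10 = 20
Overall dilution factor = 100 × 2 × 20 = 4000
Final = 1.00 mM / 4000 = 0.0002500 mM = 0.250 μM

0.250 μM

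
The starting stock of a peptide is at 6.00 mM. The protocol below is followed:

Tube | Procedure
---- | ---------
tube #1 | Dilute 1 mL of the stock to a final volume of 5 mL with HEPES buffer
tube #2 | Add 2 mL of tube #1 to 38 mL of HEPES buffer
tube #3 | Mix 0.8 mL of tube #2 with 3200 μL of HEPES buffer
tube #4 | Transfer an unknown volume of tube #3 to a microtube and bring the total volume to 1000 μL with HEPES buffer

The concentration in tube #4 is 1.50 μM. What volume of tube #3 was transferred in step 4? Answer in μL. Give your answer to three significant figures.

Step 1: 1 mL brought to 5 mL → factor 5/1 = 5
Step 2: 2 mL + 38 mL = 40 mL total → factor 40/2 = 20
Step 3: 0.8 mL + 3200 μL = 4 mL total → factor 4/0.8 = 5
Step 4: v brought to 1000 μL → factor = 1000 μL/v
Product of known-step factors = 500
Overall factor = 6.00 mM / (1.50 μM) = 4000
Step-4 factor = 4000 / 500 = 8
v = 1000 μL / 8 = 125 μL

125 μL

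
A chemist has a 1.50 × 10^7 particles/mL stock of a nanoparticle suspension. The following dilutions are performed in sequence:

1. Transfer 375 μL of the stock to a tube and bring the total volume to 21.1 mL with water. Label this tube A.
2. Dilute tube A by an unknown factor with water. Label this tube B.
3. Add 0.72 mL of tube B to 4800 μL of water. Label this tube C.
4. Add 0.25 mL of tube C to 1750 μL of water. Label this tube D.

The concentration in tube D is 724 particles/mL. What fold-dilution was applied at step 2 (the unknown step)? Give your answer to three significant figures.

Step 1: 375 μL brought to 21.1 mL → factor 21100/375 = 56.267
Step 2: unknown factor x
Step 3: 0.72 mL + 4800 μL = 5.52 mL total → factor 5.52/0.72 = 7.6667
Step 4: 0.25 mL + 1750 μL = 2 mL total → factor 2/0.25 = 8
Product of known-step factors = 3451
Overall factor = 1.50 × 10^7 particles/mL / (724 particles/mL) = 20718
x = 20718 / 3451 = 6.00

6.00-fold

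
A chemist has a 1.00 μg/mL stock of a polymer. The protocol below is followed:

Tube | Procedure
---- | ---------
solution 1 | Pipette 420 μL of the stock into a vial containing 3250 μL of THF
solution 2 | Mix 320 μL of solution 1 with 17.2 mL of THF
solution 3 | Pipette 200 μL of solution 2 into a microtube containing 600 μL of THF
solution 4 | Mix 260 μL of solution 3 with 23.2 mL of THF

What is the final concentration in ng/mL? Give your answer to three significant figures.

Step 1: 420 μL + 3250 μL = 3670 μL total → factor 3670/420 = 8.7381
Step 2: 320 μL + 17.2 mL = 17520 μL total → factor 17520/320 = 54.75
Step 3: 200 μL + 600 μL = 800 μL total → factor 800/200 = 4
Step 4: 260 μL + 23.2 mL = 23460 μL total → factor 23460/260 = 90.231
Overall dilution factor = 8.7381 × 54.75 × 4 × 90.231 = 1.7267 × 10^5
Final = 1.00 μg/mL / 1.7267 × 10^5 = 5.791 × 10^-6 μg/mL = 0.00579 ng/mL

0.00579 ng/mL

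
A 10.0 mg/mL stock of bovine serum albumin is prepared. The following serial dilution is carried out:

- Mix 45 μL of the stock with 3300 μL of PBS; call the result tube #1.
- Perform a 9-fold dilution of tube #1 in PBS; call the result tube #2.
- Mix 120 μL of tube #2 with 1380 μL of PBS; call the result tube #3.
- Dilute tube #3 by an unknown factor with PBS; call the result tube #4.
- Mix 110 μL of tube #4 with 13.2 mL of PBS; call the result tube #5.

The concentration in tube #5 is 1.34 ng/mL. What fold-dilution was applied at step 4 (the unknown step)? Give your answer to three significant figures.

7.38-fold

Step 1: 45 μL + 3300 μL = 3345 μL total → factor 3345/45 = 74.333
Step 2: 9-fold → factor 9
Step 3: 120 μL + 1380 μL = 1500 μL total → factor 1500/120 = 12.5
Step 4: unknown factor x
Step 5: 110 μL + 13.2 mL = 13310 μL total → factor 13310/110 = 121
Product of known-step factors = 1.0119 × 10^6
Overall factor = 10.0 mg/mL / (1.34 ng/mL) = 7.4627 × 10^6
x = 7.4627 × 10^6 / 1.0119 × 10^6 = 7.38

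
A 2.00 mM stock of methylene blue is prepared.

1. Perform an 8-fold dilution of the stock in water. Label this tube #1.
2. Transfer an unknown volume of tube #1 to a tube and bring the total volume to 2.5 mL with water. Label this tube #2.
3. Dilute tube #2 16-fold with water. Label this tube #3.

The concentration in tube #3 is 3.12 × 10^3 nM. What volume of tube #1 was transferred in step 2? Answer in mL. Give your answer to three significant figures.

0.499 mL

Step 1: 8-fold → factor 8
Step 2: v brought to 2.5 mL → factor = 2.5 mL/v
Step 3: 16-fold → factor 16
Product of known-step factors = 128
Overall factor = 2.00 mM / (3.12 × 10^3 nM) = 641.03
Step-2 factor = 641.03 / 128 = 5.008
v = 2.5 mL / 5.008 = 0.499 mL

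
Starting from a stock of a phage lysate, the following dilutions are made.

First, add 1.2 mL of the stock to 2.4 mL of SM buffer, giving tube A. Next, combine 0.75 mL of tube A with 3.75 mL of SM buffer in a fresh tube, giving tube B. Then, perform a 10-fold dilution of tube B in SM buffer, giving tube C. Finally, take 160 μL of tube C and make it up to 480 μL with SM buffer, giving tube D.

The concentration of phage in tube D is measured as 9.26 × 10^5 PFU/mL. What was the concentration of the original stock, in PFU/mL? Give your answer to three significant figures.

5.00 × 10^8 PFU/mL

Step 1: 1.2 mL + 2.4 mL = 3.6 mL total → factor 3.6/1.2 = 3
Step 2: 0.75 mL + 3.75 mL = 4.5 mL total → factor 4.5/0.75 = 6
Step 3: 10-fold → factor 10
Step 4: 160 μL brought to 480 μL → factor 480/160 = 3
Overall dilution factor = 3 × 6 × 10 × 3 = 540
Stock = 9.26 × 10^5 PFU/mL × 540 = 5.00 × 10^8 PFU/mL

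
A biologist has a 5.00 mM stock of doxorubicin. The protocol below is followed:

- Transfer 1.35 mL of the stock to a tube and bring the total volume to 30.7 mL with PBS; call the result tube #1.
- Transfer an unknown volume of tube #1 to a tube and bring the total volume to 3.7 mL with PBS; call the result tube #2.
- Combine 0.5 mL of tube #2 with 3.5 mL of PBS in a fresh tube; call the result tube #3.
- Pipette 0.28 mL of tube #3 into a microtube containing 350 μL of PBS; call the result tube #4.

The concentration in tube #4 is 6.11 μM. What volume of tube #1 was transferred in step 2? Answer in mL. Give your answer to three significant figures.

1.85 mL

Step 1: 1.35 mL brought to 30.7 mL → factor 30.7/1.35 = 22.741
Step 2: v brought to 3.7 mL → factor = 3.7 mL/v
Step 3: 0.5 mL + 3.5 mL = 4 mL total → factor 4/0.5 = 8
Step 4: 0.28 mL + 350 μL = 0.63 mL total → factor 0.63/0.28 = 2.25
Product of known-step factors = 409.33
Overall factor = 5.00 mM / (6.11 μM) = 818.33
Step-2 factor = 818.33 / 409.33 = 1.9992
v = 3.7 mL / 1.9992 = 1.85 mL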